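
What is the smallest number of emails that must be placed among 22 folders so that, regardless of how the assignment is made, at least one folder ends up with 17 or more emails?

353

With 352 emails one could put exactly 16 in each of the 22 folders, and no folder would reach 17.
Pigeonhole: one more email must land in a folder that already has 16, giving it 17.
So 22 × 16 + 1 = 353 emails are required.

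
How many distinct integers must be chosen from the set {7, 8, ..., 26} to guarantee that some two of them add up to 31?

Two chosen integers sum to 31 exactly when both halves of some pair {x, 31−x} with 7 ≤ x ≤ 31−x ≤ 24 are chosen — 9 such pairs.
The remaining 2 elements (those with no distinct partner in range) can never complete a 31-sum, so the worst case takes all of them and one from each pair: 2 + 9 = 11.
The 12th integer has to be the second member of some pair, so 11 + 1 = 12.

12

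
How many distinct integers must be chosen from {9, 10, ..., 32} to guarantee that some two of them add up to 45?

15

A set avoiding the sum 45 can contain at most one of each pair {x, 45−x}, plus the 4 elements whose complement lies outside the range.
The integers 9, …, 22 (14 of them) are such a set: any two sum to at least 9+10 = 19 and at most 21+22 = 43 < 45.
Any 15th integer completes one of the 10 pairs, so 15 choices force a sum of 45.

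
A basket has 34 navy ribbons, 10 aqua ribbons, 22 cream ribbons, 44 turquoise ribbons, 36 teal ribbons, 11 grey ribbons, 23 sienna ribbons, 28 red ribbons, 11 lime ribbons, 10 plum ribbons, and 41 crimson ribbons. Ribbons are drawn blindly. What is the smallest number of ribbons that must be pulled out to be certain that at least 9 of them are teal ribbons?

In the worst case for collecting teal ribbons, every non-teal ribbon comes out first.
There are 34 + 10 + 22 + 44 + 11 + 23 + 28 + 11 + 10 + 41 = 234 non-teal ribbons altogether.
After those, each further ribbon must be teal, so 234 + 9 = 243 draws guarantee 9 teal ribbons.

243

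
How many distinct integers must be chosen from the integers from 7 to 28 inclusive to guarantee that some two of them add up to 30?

Two chosen integers sum to 30 exactly when both halves of some pair {x, 30−x} with 7 ≤ x ≤ 30−x ≤ 23 are chosen — 8 such pairs.
The remaining 6 elements (those with no distinct partner in range) can never complete a 30-sum, so the worst case takes all of them and one from each pair: 6 + 8 = 14.
By pigeonhole, the 15th integer has to be the second member of some pair, so 14 + 1 = 15.

15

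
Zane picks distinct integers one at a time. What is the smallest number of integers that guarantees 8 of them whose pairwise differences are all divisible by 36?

Integers whose pairwise differences are multiples of 36 are exactly those sharing a remainder mod 36. By pigeonhole, the 36 residue classes mod 36 are the pigeonholes.
With 252 integers one could put 7 in each residue class and have no class reach 8.
The 253rd integer pushes some class to 8, so 36·7 + 1 = 253.

253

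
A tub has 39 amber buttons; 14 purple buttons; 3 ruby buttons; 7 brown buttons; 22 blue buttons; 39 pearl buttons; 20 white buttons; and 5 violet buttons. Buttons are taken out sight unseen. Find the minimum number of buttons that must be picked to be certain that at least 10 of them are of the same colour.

An adversary could hand out at most 9 buttons per colour (ruby, brown, violet run out sooner): 9 + 9 + 3 + 7 + 9 + 9 + 9 + 5 = 60 buttons and still no colour has 10.
Pigeonhole: one more button lands in a colour already at 9, so 61 draws are enough and 60 are not.

61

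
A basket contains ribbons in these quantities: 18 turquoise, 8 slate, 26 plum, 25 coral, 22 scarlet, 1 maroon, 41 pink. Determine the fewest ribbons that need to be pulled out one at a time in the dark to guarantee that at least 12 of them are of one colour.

65

An adversary could hand out at most 11 ribbons per colour (slate, maroon run out sooner): 11 + 8 + 11 + 11 + 11 + 1 + 11 = 64 ribbons and still no colour has 12.
One more ribbon lands in a colour already at 11, so 65 draws are enough and 64 are not.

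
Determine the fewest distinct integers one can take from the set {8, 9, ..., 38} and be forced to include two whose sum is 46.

Two chosen integers sum to 46 exactly when both halves of some pair {x, 46−x} with 8 ≤ x ≤ 46−x ≤ 38 are chosen — 15 such pairs.
The remaining 1 element (those with no distinct partner in range) can never complete a 46-sum, so the worst case takes all of them and one from each pair: 1 + 15 = 16.
The 17th integer has to be the second member of some pair, so 16 + 1 = 17.

17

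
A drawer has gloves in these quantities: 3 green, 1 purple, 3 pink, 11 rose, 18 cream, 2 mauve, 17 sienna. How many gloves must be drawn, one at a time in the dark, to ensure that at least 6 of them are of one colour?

25

By pigeonhole, put each drawn glove into a box by colour. The largest draw with every box below 6 takes min(count, 5) from each colour; colours with fewer than 5 contribute all they have.
Σ min(cᵢ, 5) = 3 + 1 + 3 + 5 + 5 + 2 + 5 = 24.
Draw number 24 + 1 = 25 must push one box to 6.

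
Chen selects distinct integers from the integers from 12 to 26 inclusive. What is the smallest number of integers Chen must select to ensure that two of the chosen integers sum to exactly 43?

11

A set avoiding the sum 43 can contain at most one of each pair {x, 43−x}, plus the 5 elements whose complement lies outside the range.
The integers 12, …, 21 (10 of them) are such a set: any two sum to at least 12+13 = 25 and at most 20+21 = 41 < 43.
Any 11th integer completes one of the 5 pairs, so 11 choices force a sum of 43.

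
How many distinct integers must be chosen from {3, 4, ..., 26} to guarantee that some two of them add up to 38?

Two chosen integers sum to 38 exactly when both halves of some pair {x, 38−x} with 12 ≤ x ≤ 38−x ≤ 26 are chosen — 7 such pairs.
The remaining 10 elements (those with no distinct partner in range) can never complete a 38-sum, so the worst case takes all of them and one from each pair: 10 + 7 = 17.
By the pigeonhole principle, the 18th integer has to be the second member of some pair, so 17 + 1 = 18.

18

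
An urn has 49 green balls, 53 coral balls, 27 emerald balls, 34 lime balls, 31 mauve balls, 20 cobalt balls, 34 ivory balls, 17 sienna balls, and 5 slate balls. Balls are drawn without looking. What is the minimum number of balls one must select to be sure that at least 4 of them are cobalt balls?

In the worst case for collecting cobalt balls, every non-cobalt ball comes out first.
There are 49 + 53 + 27 + 34 + 31 + 34 + 17 + 5 = 250 non-cobalt balls altogether.
After those, each further ball must be cobalt, so 250 + 4 = 254 draws guarantee 4 cobalt balls.

254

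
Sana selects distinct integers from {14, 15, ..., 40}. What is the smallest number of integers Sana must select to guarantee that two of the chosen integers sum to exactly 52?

16

A set avoiding the sum 52 can contain at most one of each pair {x, 52−x}, plus the 3 elements whose complement lies outside the range or equal to its own complement.
The integers 26, …, 40 (15 of them) are such a set: any two sum to at least 26+27 = 53 > 52.
Pigeonhole: any 16th integer completes one of the 12 pairs, so 16 choices force a sum of 52.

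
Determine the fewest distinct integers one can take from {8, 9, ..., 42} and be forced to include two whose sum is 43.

22

Group the elements by complementary pair {x, 43−x}: {8,35}, {9,34}, {10,33}, …, giving 14 two-element pairs and 7 integers whose partner 43−x falls outside [8,42].
Treating each of those 21 groups as a pigeonhole, one can pick one integer per group — 21 integers — with no two summing to 43.
The 22nd integer lands in an occupied pair, forcing a sum of 43.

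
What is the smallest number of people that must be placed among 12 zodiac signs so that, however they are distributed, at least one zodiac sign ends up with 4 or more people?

37

With 36 people one could put exactly 3 in each of the 12 zodiac signs, and no zodiac sign would reach 4.
One more person must land in a zodiac sign that already has 3, giving it 4.
So 12 × 3 + 1 = 37 people are required.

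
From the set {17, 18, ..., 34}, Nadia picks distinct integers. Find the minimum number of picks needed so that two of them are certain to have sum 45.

13

Group the elements by complementary pair {x, 45−x}: {17,28}, {18,27}, {19,26}, …, giving 6 two-element pairs and 6 integers whose partner 45−x falls outside [17,34].
By the pigeonhole principle, treating each of those 12 groups as a pigeonhole, one can pick one integer per group — 12 integers — with no two summing to 45.
The 13th integer lands in an occupied pair, forcing a sum of 45.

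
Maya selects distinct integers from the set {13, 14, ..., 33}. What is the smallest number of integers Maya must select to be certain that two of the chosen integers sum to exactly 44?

Group the elements by complementary pair {x, 44−x}: {13,31}, {14,30}, {15,29}, …, giving 9 two-element pairs, the single value 22 (it cannot pair with itself since the integers are distinct), and 2 integers whose partner 44−x falls outside [13,33].
By pigeonhole, treating each of those 12 groups as a pigeonhole, one can pick one integer per group — 12 integers — with no two summing to 44.
The 13th integer lands in an occupied pair, forcing a sum of 44.

13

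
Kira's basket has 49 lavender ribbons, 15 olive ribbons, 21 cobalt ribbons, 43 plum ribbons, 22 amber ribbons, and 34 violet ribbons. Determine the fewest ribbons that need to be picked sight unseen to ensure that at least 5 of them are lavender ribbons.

140

In the worst case for collecting lavender ribbons, every non-lavender ribbon comes out first.
There are 15 + 21 + 43 + 22 + 34 = 135 non-lavender ribbons altogether.
After those, each further ribbon must be lavender, so 135 + 5 = 140 draws guarantee 5 lavender ribbons.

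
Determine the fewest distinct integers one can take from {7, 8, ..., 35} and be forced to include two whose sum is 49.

Two chosen integers sum to 49 exactly when both halves of some pair {x, 49−x} with 14 ≤ x ≤ 49−x ≤ 35 are chosen — 11 such pairs.
The remaining 7 elements (those with no distinct partner in range) can never complete a 49-sum, so the worst case takes all of them and one from each pair: 7 + 11 = 18.
By pigeonhole, the 19th integer has to be the second member of some pair, so 18 + 1 = 19.

19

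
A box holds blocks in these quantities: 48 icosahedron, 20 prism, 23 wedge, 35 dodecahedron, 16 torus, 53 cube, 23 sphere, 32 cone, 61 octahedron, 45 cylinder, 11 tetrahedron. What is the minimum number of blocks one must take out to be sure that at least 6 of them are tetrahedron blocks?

In the worst case for collecting tetrahedron blocks, every non-tetrahedron block comes out first.
There are 48 + 20 + 23 + 35 + 16 + 53 + 23 + 32 + 61 + 45 = 356 non-tetrahedron blocks altogether.
After those, each further block must be tetrahedron, so 356 + 6 = 362 draws guarantee 6 tetrahedron blocks.

362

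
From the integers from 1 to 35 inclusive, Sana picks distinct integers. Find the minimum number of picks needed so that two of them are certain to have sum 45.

Group the elements by complementary pair {x, 45−x}: {10,35}, {11,34}, {12,33}, …, giving 13 two-element pairs and 9 integers whose partner 45−x falls outside [1,35].
By pigeonhole, treating each of those 22 groups as a pigeonhole, one can pick one integer per group — 22 integers — with no two summing to 45.
The 23rd integer lands in an occupied pair, forcing a sum of 45.

23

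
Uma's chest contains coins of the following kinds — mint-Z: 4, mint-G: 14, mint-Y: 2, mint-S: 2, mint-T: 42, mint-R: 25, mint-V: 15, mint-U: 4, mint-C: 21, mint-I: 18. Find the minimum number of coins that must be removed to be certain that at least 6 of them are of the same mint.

43

By pigeonhole, put each drawn coin into a box by mint. The largest draw with every box below 6 takes min(count, 5) from each mint; mints with fewer than 5 contribute all they have.
Σ min(cᵢ, 5) = 4 + 5 + 2 + 2 + 5 + 5 + 5 + 4 + 5 + 5 = 42.
Draw number 42 + 1 = 43 must push one box to 6.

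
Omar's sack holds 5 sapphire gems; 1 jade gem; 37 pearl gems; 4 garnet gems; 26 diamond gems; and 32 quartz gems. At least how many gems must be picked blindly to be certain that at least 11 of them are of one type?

The 6 types are the holes; the gems drawn are the pigeons.
To avoid 11 of any one type, the worst case takes at most 10 of each type, or every gem of a type that has fewer than 10.
That gives 5 + 1 + 10 + 4 + 10 + 10 = 40 gems with no type reaching 11.
The next gem forces some type to 11, so 40 + 1 = 41.

41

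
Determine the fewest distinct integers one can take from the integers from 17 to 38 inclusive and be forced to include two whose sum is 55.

Two chosen integers sum to 55 exactly when both halves of some pair {x, 55−x} with 17 ≤ x ≤ 55−x ≤ 38 are chosen — 11 such pairs.
Every element belongs to one of those pairs, so the worst case picks one from each: 11 integers.
The 12th integer has to be the second member of some pair, so 11 + 1 = 12.

12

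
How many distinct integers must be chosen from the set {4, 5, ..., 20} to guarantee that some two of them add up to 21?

11

Group the elements by complementary pair {x, 21−x}: {4,17}, {5,16}, {6,15}, …, giving 7 two-element pairs and 3 integers whose partner 21−x falls outside [4,20].
Treating each of those 10 groups as a pigeonhole, one can pick one integer per group — 10 integers — with no two summing to 21.
The 11th integer lands in an occupied pair, forcing a sum of 21.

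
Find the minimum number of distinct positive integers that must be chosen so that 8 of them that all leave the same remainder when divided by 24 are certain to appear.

169

By the pigeonhole principle, the 24 residue classes mod 24 are the pigeonholes.
With 168 integers one could put 7 in each residue class and have no class reach 8.
The 169th integer pushes some class to 8, so 24·7 + 1 = 169.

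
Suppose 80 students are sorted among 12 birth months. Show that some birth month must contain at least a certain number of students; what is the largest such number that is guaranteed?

Pigeonhole: the 12 birth months are the holes and the 80 students are the pigeons.
If every birth month held at most 6 students, the total would be at most 12 × 6 = 72, which is less than 80.
So some birth month holds at least ⌈80/12⌉ = 7 students.

7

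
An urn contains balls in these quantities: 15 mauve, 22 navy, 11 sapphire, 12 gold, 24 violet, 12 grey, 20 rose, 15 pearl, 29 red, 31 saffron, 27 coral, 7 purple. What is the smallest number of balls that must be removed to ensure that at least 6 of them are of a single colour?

61

An adversary could hand out at most 5 balls per colour: 5 + 5 + 5 + 5 + 5 + 5 + 5 + 5 + 5 + 5 + 5 + 5 = 60 balls and still no colour has 6.
Pigeonhole: one more ball lands in a colour already at 5, so 61 draws are enough and 60 are not.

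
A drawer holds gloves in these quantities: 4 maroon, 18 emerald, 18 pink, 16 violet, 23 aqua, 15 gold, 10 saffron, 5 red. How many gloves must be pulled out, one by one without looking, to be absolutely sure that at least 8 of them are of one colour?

An adversary could hand out at most 7 gloves per colour (maroon, red run out sooner): 4 + 7 + 7 + 7 + 7 + 7 + 7 + 5 = 51 gloves and still no colour has 8.
One more glove lands in a colour already at 7, so 52 draws are enough and 51 are not.

52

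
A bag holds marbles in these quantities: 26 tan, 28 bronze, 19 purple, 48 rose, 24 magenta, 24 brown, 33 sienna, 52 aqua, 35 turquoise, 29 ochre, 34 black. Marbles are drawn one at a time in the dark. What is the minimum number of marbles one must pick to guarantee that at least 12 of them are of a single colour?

122

An adversary could hand out at most 11 marbles per colour: 11 + 11 + 11 + 11 + 11 + 11 + 11 + 11 + 11 + 11 + 11 = 121 marbles and still no colour has 12.
Pigeonhole: one more marble lands in a colour already at 11, so 122 draws are enough and 121 are not.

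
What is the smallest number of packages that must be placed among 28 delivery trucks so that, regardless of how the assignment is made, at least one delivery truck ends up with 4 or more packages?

With 84 packages one could put exactly 3 in each of the 28 delivery trucks, and no delivery truck would reach 4.
By pigeonhole, one more package must land in a delivery truck that already has 3, giving it 4.
So 28 × 3 + 1 = 85 packages are required.

85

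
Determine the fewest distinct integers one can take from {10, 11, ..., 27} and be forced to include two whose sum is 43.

13

Two chosen integers sum to 43 exactly when both halves of some pair {x, 43−x} with 16 ≤ x ≤ 43−x ≤ 27 are chosen — 6 such pairs.
The remaining 6 elements (those with no distinct partner in range) can never complete a 43-sum, so the worst case takes all of them and one from each pair: 6 + 6 = 12.
The 13th integer has to be the second member of some pair, so 12 + 1 = 13.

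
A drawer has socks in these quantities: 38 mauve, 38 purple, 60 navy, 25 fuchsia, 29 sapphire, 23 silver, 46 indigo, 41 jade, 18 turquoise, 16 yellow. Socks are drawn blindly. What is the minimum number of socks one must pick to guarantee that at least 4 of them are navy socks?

278

In the worst case for collecting navy socks, every non-navy sock comes out first.
There are 38 + 38 + 25 + 29 + 23 + 46 + 41 + 18 + 16 = 274 non-navy socks altogether.
After those, each further sock must be navy, so 274 + 4 = 278 draws guarantee 4 navy socks.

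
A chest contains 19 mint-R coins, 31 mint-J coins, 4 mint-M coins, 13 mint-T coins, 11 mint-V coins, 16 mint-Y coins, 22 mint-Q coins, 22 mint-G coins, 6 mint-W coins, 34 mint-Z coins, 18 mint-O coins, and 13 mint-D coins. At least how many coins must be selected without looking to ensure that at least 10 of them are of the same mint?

Put each drawn coin into a box by mint. The largest draw with every box below 10 takes min(count, 9) from each mint; mints with fewer than 9 contribute all they have.
Σ min(cᵢ, 9) = 9 + 9 + 4 + 9 + 9 + 9 + 9 + 9 + 6 + 9 + 9 + 9 = 100.
Draw number 100 + 1 = 101 must push one box to 10.

101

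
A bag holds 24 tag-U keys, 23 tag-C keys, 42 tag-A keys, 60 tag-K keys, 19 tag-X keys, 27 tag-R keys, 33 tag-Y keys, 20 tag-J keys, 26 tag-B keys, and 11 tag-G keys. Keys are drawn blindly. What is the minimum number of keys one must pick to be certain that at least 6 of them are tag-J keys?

In the worst case for collecting tag-J keys, every non-tag-J key comes out first.
There are 24 + 23 + 42 + 60 + 19 + 27 + 33 + 26 + 11 = 265 non-tag-J keys altogether.
After those, each further key must be tag-J, so 265 + 6 = 271 draws guarantee 6 tag-J keys.

271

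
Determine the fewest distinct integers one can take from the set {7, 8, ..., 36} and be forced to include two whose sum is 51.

Group the elements by complementary pair {x, 51−x}: {15,36}, {16,35}, {17,34}, …, giving 11 two-element pairs and 8 integers whose partner 51−x falls outside [7,36].
By pigeonhole, treating each of those 19 groups as a pigeonhole, one can pick one integer per group — 19 integers — with no two summing to 51.
The 20th integer lands in an occupied pair, forcing a sum of 51.

20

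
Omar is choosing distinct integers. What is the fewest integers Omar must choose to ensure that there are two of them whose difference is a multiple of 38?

39

Integers whose pairwise differences are multiples of 38 are exactly those sharing a remainder mod 38. Pigeonhole: the 38 residue classes mod 38 are the pigeonholes.
With 38 integers one could put 1 in each residue class and have no class reach 2.
The 39th integer pushes some class to 2, so 38·1 + 1 = 39.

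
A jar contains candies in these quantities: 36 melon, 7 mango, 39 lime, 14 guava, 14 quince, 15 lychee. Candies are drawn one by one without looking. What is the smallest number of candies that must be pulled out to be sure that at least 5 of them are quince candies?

In the worst case for collecting quince candies, every non-quince candy comes out first.
There are 36 + 7 + 39 + 14 + 15 = 111 non-quince candies altogether.
After those, each further candy must be quince, so 111 + 5 = 116 draws guarantee 5 quince candies.

116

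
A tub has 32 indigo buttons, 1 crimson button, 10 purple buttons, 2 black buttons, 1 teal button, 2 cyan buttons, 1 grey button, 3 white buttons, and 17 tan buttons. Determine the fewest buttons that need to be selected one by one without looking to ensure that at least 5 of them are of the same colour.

An adversary could hand out at most 4 buttons per colour (6 colours run out sooner): 4 + 1 + 4 + 2 + 1 + 2 + 1 + 3 + 4 = 22 buttons and still no colour has 5.
By pigeonhole, one more button lands in a colour already at 4, so 23 draws are enough and 22 are not.

23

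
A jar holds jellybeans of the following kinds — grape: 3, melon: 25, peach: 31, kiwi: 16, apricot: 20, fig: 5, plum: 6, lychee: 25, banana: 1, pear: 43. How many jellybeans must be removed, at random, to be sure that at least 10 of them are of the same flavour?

By the pigeonhole principle, put each drawn jellybean into a box by flavour. The largest draw with every box below 10 takes min(count, 9) from each flavour; flavours with fewer than 9 contribute all they have.
Σ min(cᵢ, 9) = 3 + 9 + 9 + 9 + 9 + 5 + 6 + 9 + 1 + 9 = 69.
Draw number 69 + 1 = 70 must push one box to 10.

70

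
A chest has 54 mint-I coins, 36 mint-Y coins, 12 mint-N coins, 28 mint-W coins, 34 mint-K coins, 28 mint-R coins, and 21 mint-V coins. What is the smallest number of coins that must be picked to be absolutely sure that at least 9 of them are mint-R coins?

In the worst case for collecting mint-R coins, every non-mint-R coin comes out first.
There are 54 + 36 + 12 + 28 + 34 + 21 = 185 non-mint-R coins altogether.
After those, each further coin must be mint-R, so 185 + 9 = 194 draws guarantee 9 mint-R coins.

194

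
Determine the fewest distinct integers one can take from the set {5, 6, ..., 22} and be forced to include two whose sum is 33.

13

A set avoiding the sum 33 can contain at most one of each pair {x, 33−x}, plus the 6 elements whose complement lies outside the range.
The integers 5, …, 16 (12 of them) are such a set: any two sum to at least 5+6 = 11 and at most 15+16 = 31 < 33.
Any 13th integer completes one of the 6 pairs, so 13 choices force a sum of 33.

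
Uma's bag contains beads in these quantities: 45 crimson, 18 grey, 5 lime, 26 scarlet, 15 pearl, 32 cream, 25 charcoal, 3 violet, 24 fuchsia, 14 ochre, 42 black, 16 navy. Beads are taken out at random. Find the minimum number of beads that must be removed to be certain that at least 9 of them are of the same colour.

An adversary could hand out at most 8 beads per colour (lime, violet run out sooner): 8 + 8 + 5 + 8 + 8 + 8 + 8 + 3 + 8 + 8 + 8 + 8 = 88 beads and still no colour has 9.
One more bead lands in a colour already at 8, so 89 draws are enough and 88 are not.

89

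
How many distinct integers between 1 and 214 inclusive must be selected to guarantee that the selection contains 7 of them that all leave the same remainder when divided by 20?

121

The 20 residue classes mod 20 are the pigeonholes.
With 120 integers one could put 6 in each residue class and have no class reach 7.
The 121st integer pushes some class to 7, so 20·6 + 1 = 121.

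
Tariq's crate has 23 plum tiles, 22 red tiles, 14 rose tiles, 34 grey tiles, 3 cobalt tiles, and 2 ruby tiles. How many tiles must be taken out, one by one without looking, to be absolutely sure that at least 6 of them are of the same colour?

26

Pigeonhole: the 6 colours are the holes; the tiles drawn are the pigeons.
To avoid 6 of any one colour, the worst case takes at most 5 of each colour, or every tile of a colour that has fewer than 5.
That gives 5 + 5 + 5 + 5 + 3 + 2 = 25 tiles with no colour reaching 6.
The next tile forces some colour to 6, so 25 + 1 = 26.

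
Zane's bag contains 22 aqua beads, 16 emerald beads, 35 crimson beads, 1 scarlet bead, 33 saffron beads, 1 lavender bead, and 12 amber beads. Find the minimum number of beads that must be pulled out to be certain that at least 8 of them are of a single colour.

By pigeonhole, the 7 colours are the holes; the beads drawn are the pigeons.
To avoid 8 of any one colour, the worst case takes at most 7 of each colour, or every bead of a colour that has fewer than 7.
That gives 7 + 7 + 7 + 1 + 7 + 1 + 7 = 37 beads with no colour reaching 8.
The next bead forces some colour to 8, so 37 + 1 = 38.

38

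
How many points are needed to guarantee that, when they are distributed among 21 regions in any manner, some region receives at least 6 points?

106

With 105 points one could put exactly 5 in each of the 21 regions, and no region would reach 6.
Pigeonhole: one more point must land in a region that already has 5, giving it 6.
So 21 × 5 + 1 = 106 points are required.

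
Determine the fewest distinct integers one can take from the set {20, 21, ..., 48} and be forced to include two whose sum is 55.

Group the elements by complementary pair {x, 55−x}: {20,35}, {21,34}, {22,33}, …, giving 8 two-element pairs and 13 integers whose partner 55−x falls outside [20,48].
By the pigeonhole principle, treating each of those 21 groups as a pigeonhole, one can pick one integer per group — 21 integers — with no two summing to 55.
The 22nd integer lands in an occupied pair, forcing a sum of 55.

22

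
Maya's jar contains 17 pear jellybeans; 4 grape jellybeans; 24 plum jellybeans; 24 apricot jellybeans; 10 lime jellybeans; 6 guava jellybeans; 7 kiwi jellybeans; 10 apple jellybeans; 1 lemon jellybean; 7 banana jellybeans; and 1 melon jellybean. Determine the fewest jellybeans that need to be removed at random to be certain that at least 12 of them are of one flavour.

By pigeonhole, put each drawn jellybean into a box by flavour. The largest draw with every box below 12 takes min(count, 11) from each flavour; flavours with fewer than 11 contribute all they have.
Σ min(cᵢ, 11) = 11 + 4 + 11 + 11 + 10 + 6 + 7 + 10 + 1 + 7 + 1 = 79.
Draw number 79 + 1 = 80 must push one box to 12.

80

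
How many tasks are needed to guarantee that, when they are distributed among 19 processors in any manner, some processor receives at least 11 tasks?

With 190 tasks one could put exactly 10 in each of the 19 processors, and no processor would reach 11.
One more task must land in a processor that already has 10, giving it 11.
So 19 × 10 + 1 = 191 tasks are required.

191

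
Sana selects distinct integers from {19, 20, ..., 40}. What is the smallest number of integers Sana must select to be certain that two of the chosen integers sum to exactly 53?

15

Group the elements by complementary pair {x, 53−x}: {19,34}, {20,33}, {21,32}, …, giving 8 two-element pairs and 6 integers whose partner 53−x falls outside [19,40].
Treating each of those 14 groups as a pigeonhole, one can pick one integer per group — 14 integers — with no two summing to 53.
The 15th integer lands in an occupied pair, forcing a sum of 53.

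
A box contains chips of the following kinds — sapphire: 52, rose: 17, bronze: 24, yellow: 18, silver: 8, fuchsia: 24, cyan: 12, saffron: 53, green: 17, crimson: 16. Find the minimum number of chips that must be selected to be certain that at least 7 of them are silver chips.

240

In the worst case for collecting silver chips, every non-silver chip comes out first.
There are 52 + 17 + 24 + 18 + 24 + 12 + 53 + 17 + 16 = 233 non-silver chips altogether.
After those, each further chip must be silver, so 233 + 7 = 240 draws guarantee 7 silver chips.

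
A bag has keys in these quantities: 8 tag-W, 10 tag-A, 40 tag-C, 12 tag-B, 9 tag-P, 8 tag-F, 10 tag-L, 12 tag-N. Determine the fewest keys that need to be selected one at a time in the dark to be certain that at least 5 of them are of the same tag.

By pigeonhole, put each drawn key into a box by tag. The largest draw with every box below 5 takes min(count, 4) from each tag.
Σ min(cᵢ, 4) = 4 + 4 + 4 + 4 + 4 + 4 + 4 + 4 = 32.
Draw number 32 + 1 = 33 must push one box to 5.

33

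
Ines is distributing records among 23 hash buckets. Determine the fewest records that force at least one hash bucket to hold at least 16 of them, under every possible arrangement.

With 345 records one could put exactly 15 in each of the 23 hash buckets, and no hash bucket would reach 16.
One more record must land in a hash bucket that already has 15, giving it 16.
So 23 × 15 + 1 = 346 records are required.

346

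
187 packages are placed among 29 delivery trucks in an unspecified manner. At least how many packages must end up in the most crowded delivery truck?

7

By pigeonhole, the 29 delivery trucks are the holes and the 187 packages are the pigeons.
If every delivery truck held at most 6 packages, the total would be at most 29 × 6 = 174, which is less than 187.
So some delivery truck holds at least ⌈187/29⌉ = 7 packages.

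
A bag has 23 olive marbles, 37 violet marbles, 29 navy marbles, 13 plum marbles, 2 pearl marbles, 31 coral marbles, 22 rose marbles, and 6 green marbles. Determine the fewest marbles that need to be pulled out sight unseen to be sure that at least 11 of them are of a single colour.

69

An adversary could hand out at most 10 marbles per colour (pearl, green run out sooner): 10 + 10 + 10 + 10 + 2 + 10 + 10 + 6 = 68 marbles and still no colour has 11.
One more marble lands in a colour already at 10, so 69 draws are enough and 68 are not.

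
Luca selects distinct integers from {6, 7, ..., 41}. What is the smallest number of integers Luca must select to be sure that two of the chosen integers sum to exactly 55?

23

Two chosen integers sum to 55 exactly when both halves of some pair {x, 55−x} with 14 ≤ x ≤ 55−x ≤ 41 are chosen — 14 such pairs.
The remaining 8 elements (those with no distinct partner in range) can never complete a 55-sum, so the worst case takes all of them and one from each pair: 8 + 14 = 22.
The 23rd integer has to be the second member of some pair, so 22 + 1 = 23.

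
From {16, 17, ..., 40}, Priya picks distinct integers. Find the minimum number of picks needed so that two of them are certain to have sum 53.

15

A set avoiding the sum 53 can contain at most one of each pair {x, 53−x}, plus the 3 elements whose complement lies outside the range.
The integers 27, …, 40 (14 of them) are such a set: any two sum to at least 27+28 = 55 > 53.
By the pigeonhole principle, any 15th integer completes one of the 11 pairs, so 15 choices force a sum of 53.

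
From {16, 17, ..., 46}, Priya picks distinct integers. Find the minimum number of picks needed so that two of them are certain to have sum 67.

A set avoiding the sum 67 can contain at most one of each pair {x, 67−x}, plus the 5 elements whose complement lies outside the range.
The integers 16, …, 33 (18 of them) are such a set: any two sum to at least 16+17 = 33 and at most 32+33 = 65 < 67.
By the pigeonhole principle, any 19th integer completes one of the 13 pairs, so 19 choices force a sum of 67.

19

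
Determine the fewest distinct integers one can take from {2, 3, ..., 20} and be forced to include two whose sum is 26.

13

A set avoiding the sum 26 can contain at most one of each pair {x, 26−x}, plus the 5 elements whose complement lies outside the range or equal to its own complement.
The integers 2, …, 13 (12 of them) are such a set: any two sum to at least 2+3 = 5 and at most 12+13 = 25 < 26.
Any 13th integer completes one of the 7 pairs, so 13 choices force a sum of 26.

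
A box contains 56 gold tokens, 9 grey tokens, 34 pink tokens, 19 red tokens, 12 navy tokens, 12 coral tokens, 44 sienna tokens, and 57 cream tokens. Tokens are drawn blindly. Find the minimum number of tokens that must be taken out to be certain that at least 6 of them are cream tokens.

In the worst case for collecting cream tokens, every non-cream token comes out first.
There are 56 + 9 + 34 + 19 + 12 + 12 + 44 = 186 non-cream tokens altogether.
After those, each further token must be cream, so 186 + 6 = 192 draws guarantee 6 cream tokens.

192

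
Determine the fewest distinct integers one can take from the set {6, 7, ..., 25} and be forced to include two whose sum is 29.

12

Two chosen integers sum to 29 exactly when both halves of some pair {x, 29−x} with 6 ≤ x ≤ 29−x ≤ 23 are chosen — 9 such pairs.
The remaining 2 elements (those with no distinct partner in range) can never complete a 29-sum, so the worst case takes all of them and one from each pair: 2 + 9 = 11.
The 12th integer has to be the second member of some pair, so 11 + 1 = 12.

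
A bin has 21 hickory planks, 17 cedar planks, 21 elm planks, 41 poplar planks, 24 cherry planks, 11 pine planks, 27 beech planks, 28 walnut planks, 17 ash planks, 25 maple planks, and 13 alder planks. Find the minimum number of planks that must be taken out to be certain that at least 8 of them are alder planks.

In the worst case for collecting alder planks, every non-alder plank comes out first.
There are 21 + 17 + 21 + 41 + 24 + 11 + 27 + 28 + 17 + 25 = 232 non-alder planks altogether.
After those, each further plank must be alder, so 232 + 8 = 240 draws guarantee 8 alder planks.

240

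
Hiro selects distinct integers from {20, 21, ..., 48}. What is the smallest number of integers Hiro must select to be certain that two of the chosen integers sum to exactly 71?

17

Group the elements by complementary pair {x, 71−x}: {23,48}, {24,47}, {25,46}, …, giving 13 two-element pairs and 3 integers whose partner 71−x falls outside [20,48].
By pigeonhole, treating each of those 16 groups as a pigeonhole, one can pick one integer per group — 16 integers — with no two summing to 71.
The 17th integer lands in an occupied pair, forcing a sum of 71.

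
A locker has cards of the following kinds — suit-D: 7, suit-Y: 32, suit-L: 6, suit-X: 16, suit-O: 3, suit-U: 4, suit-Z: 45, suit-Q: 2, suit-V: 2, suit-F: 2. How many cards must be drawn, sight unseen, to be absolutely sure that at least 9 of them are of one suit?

Put each drawn card into a box by suit. The largest draw with every box below 9 takes min(count, 8) from each suit; suits with fewer than 8 contribute all they have.
Σ min(cᵢ, 8) = 7 + 8 + 6 + 8 + 3 + 4 + 8 + 2 + 2 + 2 = 50.
Draw number 50 + 1 = 51 must push one box to 9.

51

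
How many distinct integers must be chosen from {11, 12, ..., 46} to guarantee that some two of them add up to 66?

24

Group the elements by complementary pair {x, 66−x}: {20,46}, {21,45}, {22,44}, …, giving 13 two-element pairs, the single value 33 (it cannot pair with itself since the integers are distinct), and 9 integers whose partner 66−x falls outside [11,46].
Pigeonhole: treating each of those 23 groups as a pigeonhole, one can pick one integer per group — 23 integers — with no two summing to 66.
The 24th integer lands in an occupied pair, forcing a sum of 66.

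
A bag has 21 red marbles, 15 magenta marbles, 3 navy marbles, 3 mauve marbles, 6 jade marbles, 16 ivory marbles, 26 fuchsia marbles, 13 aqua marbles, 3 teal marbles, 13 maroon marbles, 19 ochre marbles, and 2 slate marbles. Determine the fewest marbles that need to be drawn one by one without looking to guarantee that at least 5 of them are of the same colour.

An adversary could hand out at most 4 marbles per colour (4 colours run out sooner): 4 + 4 + 3 + 3 + 4 + 4 + 4 + 4 + 3 + 4 + 4 + 2 = 43 marbles and still no colour has 5.
By pigeonhole, one more marble lands in a colour already at 4, so 44 draws are enough and 43 are not.

44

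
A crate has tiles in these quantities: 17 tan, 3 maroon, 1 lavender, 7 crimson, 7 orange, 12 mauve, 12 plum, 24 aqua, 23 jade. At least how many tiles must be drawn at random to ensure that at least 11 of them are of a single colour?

69

An adversary could hand out at most 10 tiles per colour (4 colours run out sooner): 10 + 3 + 1 + 7 + 7 + 10 + 10 + 10 + 10 = 68 tiles and still no colour has 11.
Pigeonhole: one more tile lands in a colour already at 10, so 69 draws are enough and 68 are not.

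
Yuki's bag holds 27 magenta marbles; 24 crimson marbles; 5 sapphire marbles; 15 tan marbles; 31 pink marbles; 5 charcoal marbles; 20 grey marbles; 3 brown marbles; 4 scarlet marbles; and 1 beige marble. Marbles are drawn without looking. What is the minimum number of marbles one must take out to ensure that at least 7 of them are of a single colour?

49

An adversary could hand out at most 6 marbles per colour (5 colours run out sooner): 6 + 6 + 5 + 6 + 6 + 5 + 6 + 3 + 4 + 1 = 48 marbles and still no colour has 7.
One more marble lands in a colour already at 6, so 49 draws are enough and 48 are not.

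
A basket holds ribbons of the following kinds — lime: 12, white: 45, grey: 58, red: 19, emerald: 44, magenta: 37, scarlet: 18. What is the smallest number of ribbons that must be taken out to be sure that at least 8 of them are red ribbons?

In the worst case for collecting red ribbons, every non-red ribbon comes out first.
There are 12 + 45 + 58 + 44 + 37 + 18 = 214 non-red ribbons altogether.
After those, each further ribbon must be red, so 214 + 8 = 222 draws guarantee 8 red ribbons.

222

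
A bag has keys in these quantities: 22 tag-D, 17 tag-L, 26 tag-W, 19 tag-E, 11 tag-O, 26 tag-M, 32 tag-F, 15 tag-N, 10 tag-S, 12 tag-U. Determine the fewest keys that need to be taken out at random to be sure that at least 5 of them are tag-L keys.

178

In the worst case for collecting tag-L keys, every non-tag-L key comes out first.
There are 22 + 26 + 19 + 11 + 26 + 32 + 15 + 10 + 12 = 173 non-tag-L keys altogether.
After those, each further key must be tag-L, so 173 + 5 = 178 draws guarantee 5 tag-L keys.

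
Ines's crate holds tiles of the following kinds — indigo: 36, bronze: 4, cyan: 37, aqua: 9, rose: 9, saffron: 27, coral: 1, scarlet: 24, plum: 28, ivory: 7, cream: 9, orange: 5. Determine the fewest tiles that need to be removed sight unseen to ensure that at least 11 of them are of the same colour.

An adversary could hand out at most 10 tiles per colour (7 colours run out sooner): 10 + 4 + 10 + 9 + 9 + 10 + 1 + 10 + 10 + 7 + 9 + 5 = 94 tiles and still no colour has 11.
Pigeonhole: one more tile lands in a colour already at 10, so 95 draws are enough and 94 are not.

95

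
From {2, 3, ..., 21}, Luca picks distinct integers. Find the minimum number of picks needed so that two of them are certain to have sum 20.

A set avoiding the sum 20 can contain at most one of each pair {x, 20−x}, plus the 4 elements whose complement lies outside the range or equal to its own complement.
The integers 10, …, 21 (12 of them) are such a set: any two sum to at least 10+11 = 21 > 20.
Any 13th integer completes one of the 8 pairs, so 13 choices force a sum of 20.

13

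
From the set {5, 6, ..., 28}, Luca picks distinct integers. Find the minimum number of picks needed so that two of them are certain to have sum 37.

Two chosen integers sum to 37 exactly when both halves of some pair {x, 37−x} with 9 ≤ x ≤ 37−x ≤ 28 are chosen — 10 such pairs.
The remaining 4 elements (those with no distinct partner in range) can never complete a 37-sum, so the worst case takes all of them and one from each pair: 4 + 10 = 14.
Pigeonhole: the 15th integer has to be the second member of some pair, so 14 + 1 = 15.

15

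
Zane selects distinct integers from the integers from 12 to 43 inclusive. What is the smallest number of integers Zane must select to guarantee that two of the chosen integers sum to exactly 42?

24

A set avoiding the sum 42 can contain at most one of each pair {x, 42−x}, plus the 14 elements whose complement lies outside the range or equal to its own complement.
The integers 21, …, 43 (23 of them) are such a set: any two sum to at least 21+22 = 43 > 42.
Any 24th integer completes one of the 9 pairs, so 24 choices force a sum of 42.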